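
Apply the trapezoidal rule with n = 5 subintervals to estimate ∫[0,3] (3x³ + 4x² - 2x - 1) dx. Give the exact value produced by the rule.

87.9

h = (3 − 0)/5 = 0.6.
Nodes x₀,…,x₅ = 0, 0.6, 1.2, 1.8, 2.4, 3.
f(x) = 3x³ + 4x² - 2x - 1: f₀=-1, f₁=-0.112, f₂=7.544, f₃=25.856, f₄=58.712, f₅=110.
(h/2)·[f₀ + 2f₁ + 2f₂ + 2f₃ + 2f₄ + f₅] = 0.3·(293) = 87.9.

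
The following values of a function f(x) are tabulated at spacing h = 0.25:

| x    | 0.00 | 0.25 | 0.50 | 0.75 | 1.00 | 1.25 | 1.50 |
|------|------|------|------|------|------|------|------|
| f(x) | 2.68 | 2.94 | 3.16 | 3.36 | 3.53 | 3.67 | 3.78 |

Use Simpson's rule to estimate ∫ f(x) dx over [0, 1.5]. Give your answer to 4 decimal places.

4.9767

h = 0.25, n = 6.
(h/3)·[y₀ + 4y₁ + 2y₂ + 4y₃ + 2y₄ + 4y₅ + y₆] = 0.083333·(59.72) = 4.9767.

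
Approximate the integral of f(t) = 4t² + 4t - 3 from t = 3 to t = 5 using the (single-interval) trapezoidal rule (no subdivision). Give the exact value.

T = (b−a)/2 · [f(3) + f(5)] = 1·[45 + 117] = 162.

162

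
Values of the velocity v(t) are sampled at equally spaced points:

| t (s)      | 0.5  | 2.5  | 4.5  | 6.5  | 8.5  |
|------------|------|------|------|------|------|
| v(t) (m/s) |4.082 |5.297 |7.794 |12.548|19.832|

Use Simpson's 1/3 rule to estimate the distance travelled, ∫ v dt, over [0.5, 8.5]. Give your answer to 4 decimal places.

73.9213

h = 2, n = 4.
(h/3)·[y₀ + 4y₁ + 2y₂ + 4y₃ + y₄] = 0.666667·(110.882) = 73.9213.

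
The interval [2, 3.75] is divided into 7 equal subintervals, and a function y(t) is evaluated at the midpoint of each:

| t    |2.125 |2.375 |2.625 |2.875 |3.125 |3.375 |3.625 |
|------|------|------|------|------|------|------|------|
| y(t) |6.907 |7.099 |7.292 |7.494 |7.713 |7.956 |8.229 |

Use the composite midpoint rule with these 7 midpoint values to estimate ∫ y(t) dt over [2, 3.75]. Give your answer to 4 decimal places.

h = 0.25, n = 7.
h·[y(m₁) + y(m₂) + y(m₃) + y(m₄) + y(m₅) + y(m₆) + y(m₇)] = 0.25·(52.690) = 13.1725.

13.1725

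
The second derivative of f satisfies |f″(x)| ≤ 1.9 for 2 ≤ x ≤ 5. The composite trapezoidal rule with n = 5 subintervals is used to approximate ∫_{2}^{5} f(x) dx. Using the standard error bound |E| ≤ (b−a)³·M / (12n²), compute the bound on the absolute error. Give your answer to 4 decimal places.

0.1710

|E| ≤ (3)³·1.9 / (12·5²) = 51.3/300 = 0.1710.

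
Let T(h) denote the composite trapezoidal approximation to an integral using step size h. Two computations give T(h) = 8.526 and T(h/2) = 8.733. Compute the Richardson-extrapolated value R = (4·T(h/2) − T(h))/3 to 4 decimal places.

R = (4·T(h/2) − T(h)) / 3 = (4·8.733 − 8.526)/3 = (26.406)/3 = 8.8020.

8.8020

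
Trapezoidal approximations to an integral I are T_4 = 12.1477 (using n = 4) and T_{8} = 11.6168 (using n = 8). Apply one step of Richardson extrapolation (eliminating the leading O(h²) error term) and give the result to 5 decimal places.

R = (4·T_{8} − T_4) / 3 = (4·11.6168 − 12.1477)/3 = (34.3195)/3 = 11.43983.

11.43983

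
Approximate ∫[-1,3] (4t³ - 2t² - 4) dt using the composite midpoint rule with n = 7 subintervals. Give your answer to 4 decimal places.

44.2449

h = (3 − (-1))/7 = 0.571429.
Midpoints m₁,…,m₇ = -0.714286, -0.142857, 0.428571, 1, 1.571429, 2.142857, 2.714286.
f(m₁)=-6.478134, f(m₂)=-4.052478, f(m₃)=-4.052478, f(m₄)=-2, f(m₅)=6.583090, f(m₆)=26.174927, f(m₇)=61.253644.
h·[f(m₁) + f(m₂) + f(m₃) + f(m₄) + f(m₅) + f(m₆) + f(m₇)] = 0.571429·(77.428571) = 44.2449.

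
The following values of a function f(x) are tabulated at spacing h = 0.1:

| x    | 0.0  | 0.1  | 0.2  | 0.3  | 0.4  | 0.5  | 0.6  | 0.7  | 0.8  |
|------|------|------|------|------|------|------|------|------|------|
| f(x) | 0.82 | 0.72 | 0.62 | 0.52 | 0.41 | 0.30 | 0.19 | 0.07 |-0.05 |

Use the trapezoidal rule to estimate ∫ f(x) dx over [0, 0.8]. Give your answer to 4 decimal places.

h = 0.1, n = 8.
(h/2)·[y₀ + 2y₁ + 2y₂ + 2y₃ + 2y₄ + 2y₅ + 2y₆ + 2y₇ + y₈] = 0.05·(6.43) = 0.3215.

0.3215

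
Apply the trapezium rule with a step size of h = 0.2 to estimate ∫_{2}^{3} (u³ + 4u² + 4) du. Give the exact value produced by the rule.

45.66

h = (3 − 2)/5 = 0.2.
Nodes u₀,…,u₅ = 2, 2.2, 2.4, 2.6, 2.8, 3.
f(u) = u³ + 4u² + 4: f₀=28, f₁=34.008, f₂=40.864, f₃=48.616, f₄=57.312, f₅=67.
(h/2)·[f₀ + 2f₁ + 2f₂ + 2f₃ + 2f₄ + f₅] = 0.1·(456.6) = 45.66.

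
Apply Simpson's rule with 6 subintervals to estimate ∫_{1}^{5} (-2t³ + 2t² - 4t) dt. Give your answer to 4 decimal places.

h = (5 − 1)/6 = 0.666667.
Nodes t₀,…,t₆ = 1, 1.666667, 2.333333, 3, 3.666667, 4.333333, 5.
f(t) = -2t³ + 2t² - 4t: f₀=-4, f₁=-10.370370, f₂=-23.851852, f₃=-48, f₄=-86.370370, f₅=-142.518519, f₆=-220.
(h/3)·[f₀ + 4f₁ + 2f₂ + 4f₃ + 2f₄ + 4f₅ + f₆] = 0.222222·(-1248) = -277.3333.

-277.3333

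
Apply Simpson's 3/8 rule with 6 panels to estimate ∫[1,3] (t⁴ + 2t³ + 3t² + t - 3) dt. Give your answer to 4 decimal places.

112.4074

h = (3 − 1)/6 = 0.333333.
Nodes t₀,…,t₆ = 1, 1.333333, 1.666667, 2, 2.333333, 2.666667, 3.
f(t) = t⁴ + 2t³ + 3t² + t - 3: f₀=4, f₁=11.567901, f₂=23.975309, f₃=43, f₄=70.716049, f₅=109.493827, f₆=162.
(3h/8)·[f₀ + 3f₁ + 3f₂ + 2f₃ + 3f₄ + 3f₅ + f₆] = 0.125·(899.259259) = 112.4074.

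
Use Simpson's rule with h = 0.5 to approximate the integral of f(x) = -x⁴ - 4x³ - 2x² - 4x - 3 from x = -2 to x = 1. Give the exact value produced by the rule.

-0.625

h = (1 − (-2))/6 = 0.5.
Nodes x₀,…,x₆ = -2, -1.5, -1, -0.5, 0, 0.5, 1.
f(x) = -x⁴ - 4x³ - 2x² - 4x - 3: f₀=13, f₁=6.9375, f₂=2, f₃=-1.0625, f₄=-3, f₅=-6.0625, f₆=-14.
(h/3)·[f₀ + 4f₁ + 2f₂ + 4f₃ + 2f₄ + 4f₅ + f₆] = 0.166667·(-3.75) = -0.625.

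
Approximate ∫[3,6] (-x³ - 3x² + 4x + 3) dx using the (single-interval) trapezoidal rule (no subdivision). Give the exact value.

T = (b−a)/2 · [f(3) + f(6)] = 1.5·[(-39) + (-297)] = -504.

-504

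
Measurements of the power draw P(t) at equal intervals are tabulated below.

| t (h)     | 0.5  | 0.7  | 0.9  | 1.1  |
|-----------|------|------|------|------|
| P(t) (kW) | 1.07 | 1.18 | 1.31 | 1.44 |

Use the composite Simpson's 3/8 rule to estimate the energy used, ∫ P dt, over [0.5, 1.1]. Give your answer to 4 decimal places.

0.7485

h = 0.2, n = 3.
(3h/8)·[y₀ + 3y₁ + 3y₂ + y₃] = 0.075·(9.98) = 0.7485.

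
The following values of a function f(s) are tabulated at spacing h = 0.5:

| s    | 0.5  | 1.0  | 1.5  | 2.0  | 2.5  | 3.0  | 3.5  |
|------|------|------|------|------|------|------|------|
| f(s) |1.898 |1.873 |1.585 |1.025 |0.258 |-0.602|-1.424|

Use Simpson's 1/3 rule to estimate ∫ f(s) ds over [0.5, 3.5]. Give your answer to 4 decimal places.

h = 0.5, n = 6.
(h/3)·[y₀ + 4y₁ + 2y₂ + 4y₃ + 2y₄ + 4y₅ + y₆] = 0.166667·(13.344) = 2.2240.

2.2240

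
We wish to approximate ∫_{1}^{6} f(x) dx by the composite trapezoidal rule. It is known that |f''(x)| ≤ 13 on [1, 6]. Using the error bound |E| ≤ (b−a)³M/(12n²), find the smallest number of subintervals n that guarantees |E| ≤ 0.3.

22

Need 1625/(12n²) ≤ 0.3.
n² ≥ 1625/(12·0.3) = 451.389 ⇒ n ≥ 21.2459, so the smallest n is 22.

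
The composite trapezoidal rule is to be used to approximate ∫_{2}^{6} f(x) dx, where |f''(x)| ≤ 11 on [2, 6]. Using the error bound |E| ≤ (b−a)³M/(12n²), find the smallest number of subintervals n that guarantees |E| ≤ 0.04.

Need 704/(12n²) ≤ 0.04.
n² ≥ 704/(12·0.04) = 1466.67 ⇒ n ≥ 38.2971, so the smallest n is 39.

39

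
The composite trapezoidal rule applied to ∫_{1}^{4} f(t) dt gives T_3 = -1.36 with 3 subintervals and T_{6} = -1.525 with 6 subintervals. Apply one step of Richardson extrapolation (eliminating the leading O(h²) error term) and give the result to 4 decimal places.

R = (4·T_{6} − T_3) / 3 = (4·(-1.525) − (-1.36))/3 = (-4.740)/3 = -1.5800.

-1.5800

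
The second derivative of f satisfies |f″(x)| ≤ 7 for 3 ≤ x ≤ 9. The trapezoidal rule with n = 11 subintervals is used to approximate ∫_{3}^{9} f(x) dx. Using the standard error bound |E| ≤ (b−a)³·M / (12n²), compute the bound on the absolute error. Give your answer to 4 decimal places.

|E| ≤ (6)³·7 / (12·11²) = 1512/1452 = 1.0413.

1.0413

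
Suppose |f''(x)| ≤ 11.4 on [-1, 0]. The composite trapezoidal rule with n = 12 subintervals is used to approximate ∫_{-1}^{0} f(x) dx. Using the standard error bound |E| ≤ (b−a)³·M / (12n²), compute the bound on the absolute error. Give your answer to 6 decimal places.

|E| ≤ (1)³·11.4 / (12·12²) = 11.4/1728 = 0.006597.

0.006597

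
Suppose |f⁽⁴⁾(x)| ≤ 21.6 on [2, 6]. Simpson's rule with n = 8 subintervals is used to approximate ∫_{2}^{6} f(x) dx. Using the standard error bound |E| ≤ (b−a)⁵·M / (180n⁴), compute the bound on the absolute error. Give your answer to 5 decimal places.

|E| ≤ (4)⁵·21.6 / (180·8⁴) = 22118.4/737280 = 0.03000.

0.03000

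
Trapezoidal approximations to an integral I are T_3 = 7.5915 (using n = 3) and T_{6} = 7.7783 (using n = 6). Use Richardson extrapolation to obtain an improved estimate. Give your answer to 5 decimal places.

7.84057

R = (4·T_{6} − T_3) / 3 = (4·7.7783 − 7.5915)/3 = (23.5217)/3 = 7.84057.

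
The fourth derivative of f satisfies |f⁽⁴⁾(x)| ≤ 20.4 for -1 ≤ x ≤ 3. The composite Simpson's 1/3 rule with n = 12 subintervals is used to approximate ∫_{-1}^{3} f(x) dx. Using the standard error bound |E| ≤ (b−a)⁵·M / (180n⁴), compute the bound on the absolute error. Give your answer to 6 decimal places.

|E| ≤ (4)⁵·20.4 / (180·12⁴) = 20889.6/3732480 = 0.005597.

0.005597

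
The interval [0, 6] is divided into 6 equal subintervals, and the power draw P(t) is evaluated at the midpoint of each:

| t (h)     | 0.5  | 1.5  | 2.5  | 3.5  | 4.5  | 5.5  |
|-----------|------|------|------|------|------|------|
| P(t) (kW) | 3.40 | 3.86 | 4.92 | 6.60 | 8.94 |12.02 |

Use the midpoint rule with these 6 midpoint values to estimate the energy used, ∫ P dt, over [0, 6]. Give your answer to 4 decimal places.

39.7400

h = 1, n = 6.
h·[y(m₁) + y(m₂) + y(m₃) + y(m₄) + y(m₅) + y(m₆)] = 1·(39.74) = 39.7400.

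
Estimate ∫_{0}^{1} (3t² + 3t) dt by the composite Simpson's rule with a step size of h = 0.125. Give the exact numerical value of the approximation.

h = (1 − 0)/8 = 0.125.
Nodes t₀,…,t₈ = 0, 0.125, 0.25, 0.375, 0.5, 0.625, 0.75, 0.875, 1.
f(t) = 3t² + 3t: f₀=0, f₁=0.421875, f₂=0.9375, f₃=1.546875, f₄=2.25, f₅=3.046875, f₆=3.9375, f₇=4.921875, f₈=6.
(h/3)·[f₀ + 4f₁ + 2f₂ + 4f₃ + 2f₄ + 4f₅ + 2f₆ + 4f₇ + f₈] = 0.041667·(60) = 2.5.

2.5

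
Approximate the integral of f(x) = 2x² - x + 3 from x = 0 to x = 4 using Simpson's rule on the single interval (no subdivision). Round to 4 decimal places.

46.6667

S = (b−a)/6 · [f(0) + 4f(2) + f(4)] = 0.666667·[3 + 4·9 + 31] = 46.6667.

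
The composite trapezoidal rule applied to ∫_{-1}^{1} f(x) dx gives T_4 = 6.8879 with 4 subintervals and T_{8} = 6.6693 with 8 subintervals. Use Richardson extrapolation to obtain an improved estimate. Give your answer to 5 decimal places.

R = (4·T_{8} − T_4) / 3 = (4·6.6693 − 6.8879)/3 = (19.7893)/3 = 6.59643.

6.59643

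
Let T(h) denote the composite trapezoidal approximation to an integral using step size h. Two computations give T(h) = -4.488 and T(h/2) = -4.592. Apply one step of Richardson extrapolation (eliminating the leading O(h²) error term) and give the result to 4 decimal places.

R = (4·T(h/2) − T(h)) / 3 = (4·(-4.592) − (-4.488))/3 = (-13.880)/3 = -4.6267.

-4.6267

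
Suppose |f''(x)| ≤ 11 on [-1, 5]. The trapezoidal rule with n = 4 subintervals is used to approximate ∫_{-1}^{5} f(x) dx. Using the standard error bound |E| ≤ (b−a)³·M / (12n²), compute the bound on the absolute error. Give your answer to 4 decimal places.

|E| ≤ (6)³·11 / (12·4²) = 2376/192 = 12.3750.

12.3750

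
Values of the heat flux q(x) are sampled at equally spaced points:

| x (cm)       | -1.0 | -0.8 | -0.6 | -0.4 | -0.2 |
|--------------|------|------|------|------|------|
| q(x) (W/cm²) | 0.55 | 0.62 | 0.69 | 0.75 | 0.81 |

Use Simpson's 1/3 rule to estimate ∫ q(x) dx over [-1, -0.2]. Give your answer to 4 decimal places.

0.5480

h = 0.2, n = 4.
(h/3)·[y₀ + 4y₁ + 2y₂ + 4y₃ + y₄] = 0.066667·(8.22) = 0.5480.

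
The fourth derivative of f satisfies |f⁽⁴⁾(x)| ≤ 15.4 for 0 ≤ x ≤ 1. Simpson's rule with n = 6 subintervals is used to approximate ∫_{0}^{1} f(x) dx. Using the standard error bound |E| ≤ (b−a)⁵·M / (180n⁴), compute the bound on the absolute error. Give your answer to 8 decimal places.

|E| ≤ (1)⁵·15.4 / (180·6⁴) = 15.4/233280 = 0.00006602.

0.00006602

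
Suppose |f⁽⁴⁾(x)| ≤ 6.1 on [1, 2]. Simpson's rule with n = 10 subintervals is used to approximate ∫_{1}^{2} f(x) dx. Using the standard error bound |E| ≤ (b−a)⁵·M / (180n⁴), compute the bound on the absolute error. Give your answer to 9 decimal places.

0.000003389

|E| ≤ (1)⁵·6.1 / (180·10⁴) = 6.1/1800000 = 0.000003389.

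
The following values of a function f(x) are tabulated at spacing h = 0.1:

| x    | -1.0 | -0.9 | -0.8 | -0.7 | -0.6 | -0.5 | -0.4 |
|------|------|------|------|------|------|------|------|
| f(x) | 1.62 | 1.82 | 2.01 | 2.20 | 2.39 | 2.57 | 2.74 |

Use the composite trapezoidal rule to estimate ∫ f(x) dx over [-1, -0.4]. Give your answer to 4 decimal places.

1.3170

h = 0.1, n = 6.
(h/2)·[y₀ + 2y₁ + 2y₂ + 2y₃ + 2y₄ + 2y₅ + y₆] = 0.05·(26.34) = 1.3170.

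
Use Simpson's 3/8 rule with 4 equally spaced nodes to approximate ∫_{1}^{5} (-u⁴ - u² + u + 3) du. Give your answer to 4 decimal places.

-645.9259

h = (5 − 1)/3 = 1.333333.
Nodes u₀,…,u₃ = 1, 2.333333, 3.666667, 5.
f(u) = -u⁴ - u² + u + 3: f₀=2, f₁=-29.753086, f₂=-187.530864, f₃=-642.
(3h/8)·[f₀ + 3f₁ + 3f₂ + f₃] = 0.5·(-1291.851852) = -645.9259.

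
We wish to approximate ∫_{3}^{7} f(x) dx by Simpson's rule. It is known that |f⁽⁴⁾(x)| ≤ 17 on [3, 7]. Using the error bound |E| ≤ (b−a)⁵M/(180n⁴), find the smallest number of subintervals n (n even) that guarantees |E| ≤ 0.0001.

Need 17408/(180n⁴) ≤ 0.0001.
n⁴ ≥ 17408/(180·0.0001) = 967111 ⇒ n ≥ 31.3595, so the smallest even n is 32. (n must be even for Simpson's rule.)

32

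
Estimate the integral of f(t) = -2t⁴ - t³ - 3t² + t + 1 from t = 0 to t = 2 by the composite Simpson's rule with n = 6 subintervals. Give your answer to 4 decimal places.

-20.8066

h = (2 − 0)/6 = 0.333333.
Nodes t₀,…,t₆ = 0, 0.333333, 0.666667, 1, 1.333333, 1.666667, 2.
f(t) = -2t⁴ - t³ - 3t² + t + 1: f₀=1, f₁=0.938272, f₂=-0.358025, f₃=-4, f₄=-11.691358, f₅=-25.728395, f₆=-49.
(h/3)·[f₀ + 4f₁ + 2f₂ + 4f₃ + 2f₄ + 4f₅ + f₆] = 0.111111·(-187.259259) = -20.8066.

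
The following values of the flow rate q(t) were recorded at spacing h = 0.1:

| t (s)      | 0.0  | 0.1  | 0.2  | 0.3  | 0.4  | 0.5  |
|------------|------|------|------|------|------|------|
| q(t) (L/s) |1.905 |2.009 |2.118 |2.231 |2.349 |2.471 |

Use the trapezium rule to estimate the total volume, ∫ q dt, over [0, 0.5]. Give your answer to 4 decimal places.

h = 0.1, n = 5.
(h/2)·[y₀ + 2y₁ + 2y₂ + 2y₃ + 2y₄ + y₅] = 0.05·(21.790) = 1.0895.

1.0895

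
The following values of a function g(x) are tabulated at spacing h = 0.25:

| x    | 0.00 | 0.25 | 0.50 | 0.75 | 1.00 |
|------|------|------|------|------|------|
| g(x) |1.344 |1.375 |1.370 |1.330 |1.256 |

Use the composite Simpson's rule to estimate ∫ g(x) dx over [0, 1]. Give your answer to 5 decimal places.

h = 0.25, n = 4.
(h/3)·[y₀ + 4y₁ + 2y₂ + 4y₃ + y₄] = 0.083333·(16.160) = 1.34667.

1.34667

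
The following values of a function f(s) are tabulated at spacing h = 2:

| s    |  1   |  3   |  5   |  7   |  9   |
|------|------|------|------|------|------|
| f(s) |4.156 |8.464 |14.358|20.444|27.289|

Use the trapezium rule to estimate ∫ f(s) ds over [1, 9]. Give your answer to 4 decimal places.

117.9770

h = 2, n = 4.
(h/2)·[y₀ + 2y₁ + 2y₂ + 2y₃ + y₄] = 1·(117.977) = 117.9770.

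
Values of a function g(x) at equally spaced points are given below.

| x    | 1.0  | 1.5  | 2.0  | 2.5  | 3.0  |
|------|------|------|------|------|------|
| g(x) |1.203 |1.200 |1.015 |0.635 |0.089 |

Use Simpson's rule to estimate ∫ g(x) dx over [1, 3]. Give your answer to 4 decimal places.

h = 0.5, n = 4.
(h/3)·[y₀ + 4y₁ + 2y₂ + 4y₃ + y₄] = 0.166667·(10.662) = 1.7770.

1.7770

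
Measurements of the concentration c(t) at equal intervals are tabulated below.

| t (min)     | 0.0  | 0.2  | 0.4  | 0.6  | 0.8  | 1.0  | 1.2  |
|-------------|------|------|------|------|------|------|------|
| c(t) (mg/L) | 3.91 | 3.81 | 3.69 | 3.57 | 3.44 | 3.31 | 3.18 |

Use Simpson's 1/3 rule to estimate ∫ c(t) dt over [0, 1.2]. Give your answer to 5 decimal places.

h = 0.2, n = 6.
(h/3)·[y₀ + 4y₁ + 2y₂ + 4y₃ + 2y₄ + 4y₅ + y₆] = 0.066667·(64.11) = 4.27400.

4.27400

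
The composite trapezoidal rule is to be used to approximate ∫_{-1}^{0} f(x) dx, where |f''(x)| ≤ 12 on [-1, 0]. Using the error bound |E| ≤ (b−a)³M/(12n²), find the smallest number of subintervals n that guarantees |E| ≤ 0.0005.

Need 12/(12n²) ≤ 0.0005.
n² ≥ 12/(12·0.0005) = 2000 ⇒ n ≥ 44.7214, so the smallest n is 45.

45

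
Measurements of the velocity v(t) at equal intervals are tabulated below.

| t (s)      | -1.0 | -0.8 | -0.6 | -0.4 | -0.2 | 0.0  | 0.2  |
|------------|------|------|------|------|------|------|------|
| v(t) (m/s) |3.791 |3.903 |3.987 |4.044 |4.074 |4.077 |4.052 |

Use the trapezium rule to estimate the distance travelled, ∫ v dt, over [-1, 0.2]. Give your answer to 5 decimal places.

h = 0.2, n = 6.
(h/2)·[y₀ + 2y₁ + 2y₂ + 2y₃ + 2y₄ + 2y₅ + y₆] = 0.1·(48.013) = 4.80130.

4.80130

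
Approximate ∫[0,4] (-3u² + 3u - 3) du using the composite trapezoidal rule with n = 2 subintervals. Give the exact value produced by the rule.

h = (4 − 0)/2 = 2.
Nodes u₀,…,u₂ = 0, 2, 4.
f(u) = -3u² + 3u - 3: f₀=-3, f₁=-9, f₂=-39.
(h/2)·[f₀ + 2f₁ + f₂] = 1·(-60) = -60.

-60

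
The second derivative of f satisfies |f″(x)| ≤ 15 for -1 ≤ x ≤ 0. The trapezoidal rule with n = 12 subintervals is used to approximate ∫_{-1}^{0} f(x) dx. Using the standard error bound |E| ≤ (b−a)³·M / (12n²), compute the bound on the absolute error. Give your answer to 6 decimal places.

|E| ≤ (1)³·15 / (12·12²) = 15/1728 = 0.008681.

0.008681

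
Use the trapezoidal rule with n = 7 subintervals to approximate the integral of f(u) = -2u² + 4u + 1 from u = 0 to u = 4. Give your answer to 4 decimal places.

-7.1020

h = (4 − 0)/7 = 0.571429.
Nodes u₀,…,u₇ = 0, 0.571429, 1.142857, 1.714286, 2.285714, 2.857143, 3.428571, 4.
f(u) = -2u² + 4u + 1: f₀=1, f₁=2.632653, f₂=2.959184, f₃=1.979592, f₄=-0.306122, f₅=-3.897959, f₆=-8.795918, f₇=-15.
(h/2)·[f₀ + 2f₁ + 2f₂ + 2f₃ + 2f₄ + 2f₅ + 2f₆ + f₇] = 0.285714·(-24.857143) = -7.1020.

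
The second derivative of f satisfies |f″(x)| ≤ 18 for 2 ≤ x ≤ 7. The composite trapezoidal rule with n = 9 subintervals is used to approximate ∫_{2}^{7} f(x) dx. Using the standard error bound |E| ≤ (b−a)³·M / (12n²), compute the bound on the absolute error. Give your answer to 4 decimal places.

|E| ≤ (5)³·18 / (12·9²) = 2250/972 = 2.3148.

2.3148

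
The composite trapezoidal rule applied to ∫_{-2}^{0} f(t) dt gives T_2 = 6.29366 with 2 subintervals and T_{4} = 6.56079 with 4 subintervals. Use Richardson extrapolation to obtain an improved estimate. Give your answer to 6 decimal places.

6.649833

R = (4·T_{4} − T_2) / 3 = (4·6.56079 − 6.29366)/3 = (19.94950)/3 = 6.649833.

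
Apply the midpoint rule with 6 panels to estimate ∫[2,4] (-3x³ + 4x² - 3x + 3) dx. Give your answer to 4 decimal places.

-116.9074

h = (4 − 2)/6 = 0.333333.
Midpoints m₁,…,m₆ = 2.166667, 2.5, 2.833333, 3.166667, 3.5, 3.833333.
f(m₁)=-15.236111, f(m₂)=-26.375, f(m₃)=-41.625, f(m₄)=-61.652778, f(m₅)=-87.125, f(m₆)=-118.708333.
h·[f(m₁) + f(m₂) + f(m₃) + f(m₄) + f(m₅) + f(m₆)] = 0.333333·(-350.722222) = -116.9074.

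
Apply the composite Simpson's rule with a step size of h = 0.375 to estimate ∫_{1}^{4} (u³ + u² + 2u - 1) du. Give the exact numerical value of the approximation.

96.75

h = (4 − 1)/8 = 0.375.
Nodes u₀,…,u₈ = 1, 1.375, 1.75, 2.125, 2.5, 2.875, 3.25, 3.625, 4.
f(u) = u³ + u² + 2u - 1: f₀=3, f₁=6.240234375, f₂=10.921875, f₃=17.361328125, f₄=25.875, f₅=36.779296875, f₆=50.390625, f₇=67.025390625, f₈=87.
(h/3)·[f₀ + 4f₁ + 2f₂ + 4f₃ + 2f₄ + 4f₅ + 2f₆ + 4f₇ + f₈] = 0.125·(774) = 96.75.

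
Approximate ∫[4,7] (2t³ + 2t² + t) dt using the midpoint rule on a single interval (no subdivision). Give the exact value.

1196.25

M = (b−a)·f(5.5) = 3·(398.75) = 1196.25.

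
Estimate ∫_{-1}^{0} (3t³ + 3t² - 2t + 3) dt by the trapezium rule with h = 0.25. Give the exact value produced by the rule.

4.234375

h = (0 − (-1))/4 = 0.25.
Nodes t₀,…,t₄ = -1, -0.75, -0.5, -0.25, 0.
f(t) = 3t³ + 3t² - 2t + 3: f₀=5, f₁=4.921875, f₂=4.375, f₃=3.640625, f₄=3.
(h/2)·[f₀ + 2f₁ + 2f₂ + 2f₃ + f₄] = 0.125·(33.875) = 4.234375.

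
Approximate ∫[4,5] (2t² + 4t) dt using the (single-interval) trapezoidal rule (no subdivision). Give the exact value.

59

T = (b−a)/2 · [f(4) + f(5)] = 0.5·[48 + 70] = 59.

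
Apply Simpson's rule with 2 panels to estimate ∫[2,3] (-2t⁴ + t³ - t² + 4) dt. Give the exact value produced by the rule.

-70.5

h = (3 − 2)/2 = 0.5.
Nodes t₀,…,t₂ = 2, 2.5, 3.
f(t) = -2t⁴ + t³ - t² + 4: f₀=-24, f₁=-64.75, f₂=-140.
(h/3)·[f₀ + 4f₁ + f₂] = 0.166667·(-423) = -70.5.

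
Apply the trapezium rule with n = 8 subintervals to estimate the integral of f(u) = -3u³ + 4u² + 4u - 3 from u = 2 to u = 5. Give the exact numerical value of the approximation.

h = (5 − 2)/8 = 0.375.
Nodes u₀,…,u₈ = 2, 2.375, 2.75, 3.125, 3.5, 3.875, 4.25, 4.625, 5.
f(u) = -3u³ + 4u² + 4u - 3: f₀=-3, f₁=-11.126953125, f₂=-24.140625, f₃=-42.990234375, f₄=-68.625, f₅=-101.994140625, f₆=-144.046875, f₇=-195.732421875, f₈=-258.
(h/2)·[f₀ + 2f₁ + 2f₂ + 2f₃ + 2f₄ + 2f₅ + 2f₆ + 2f₇ + f₈] = 0.1875·(-1438.3125) = -269.68359375.

-269.68359375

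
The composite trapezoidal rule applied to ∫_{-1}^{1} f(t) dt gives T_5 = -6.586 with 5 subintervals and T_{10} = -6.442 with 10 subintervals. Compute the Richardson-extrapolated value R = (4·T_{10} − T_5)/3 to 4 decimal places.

-6.3940

R = (4·T_{10} − T_5) / 3 = (4·(-6.442) − (-6.586))/3 = (-19.182)/3 = -6.3940.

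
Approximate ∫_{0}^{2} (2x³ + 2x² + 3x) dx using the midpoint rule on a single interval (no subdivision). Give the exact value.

14

M = (b−a)·f(1) = 2·(7) = 14.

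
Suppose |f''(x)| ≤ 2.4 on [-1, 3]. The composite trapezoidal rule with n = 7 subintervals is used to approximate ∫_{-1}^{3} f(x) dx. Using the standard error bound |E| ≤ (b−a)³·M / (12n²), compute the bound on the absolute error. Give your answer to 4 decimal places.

|E| ≤ (4)³·2.4 / (12·7²) = 153.6/588 = 0.2612.

0.2612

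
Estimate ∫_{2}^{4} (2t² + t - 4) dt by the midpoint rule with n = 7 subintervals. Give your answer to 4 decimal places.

h = (4 − 2)/7 = 0.285714.
Midpoints m₁,…,m₇ = 2.142857, 2.428571, 2.714286, 3, 3.285714, 3.571429, 3.857143.
f(m₁)=7.326531, f(m₂)=10.224490, f(m₃)=13.448980, f(m₄)=17, f(m₅)=20.877551, f(m₆)=25.081633, f(m₇)=29.612245.
h·[f(m₁) + f(m₂) + f(m₃) + f(m₄) + f(m₅) + f(m₆) + f(m₇)] = 0.285714·(123.571429) = 35.3061.

35.3061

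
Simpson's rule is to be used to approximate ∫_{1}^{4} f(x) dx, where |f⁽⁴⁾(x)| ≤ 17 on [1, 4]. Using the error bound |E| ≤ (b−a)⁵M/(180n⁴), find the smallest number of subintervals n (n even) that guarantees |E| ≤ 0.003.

10

Need 4131/(180n⁴) ≤ 0.003.
n⁴ ≥ 4131/(180·0.003) = 7650 ⇒ n ≥ 9.3522, so the smallest even n is 10. (n must be even for Simpson's rule.)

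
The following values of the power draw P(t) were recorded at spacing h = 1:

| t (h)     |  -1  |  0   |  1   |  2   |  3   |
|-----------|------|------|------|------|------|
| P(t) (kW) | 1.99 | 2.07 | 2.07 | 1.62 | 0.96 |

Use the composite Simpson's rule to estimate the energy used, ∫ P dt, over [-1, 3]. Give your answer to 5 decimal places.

7.28333

h = 1, n = 4.
(h/3)·[y₀ + 4y₁ + 2y₂ + 4y₃ + y₄] = 0.333333·(21.85) = 7.28333.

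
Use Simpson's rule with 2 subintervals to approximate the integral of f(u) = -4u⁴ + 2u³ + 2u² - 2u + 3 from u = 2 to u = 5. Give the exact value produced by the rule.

-2112

h = (5 − 2)/2 = 1.5.
Nodes u₀,…,u₂ = 2, 3.5, 5.
f(u) = -4u⁴ + 2u³ + 2u² - 2u + 3: f₀=-41, f₁=-494, f₂=-2207.
(h/3)·[f₀ + 4f₁ + f₂] = 0.5·(-4224) = -2112.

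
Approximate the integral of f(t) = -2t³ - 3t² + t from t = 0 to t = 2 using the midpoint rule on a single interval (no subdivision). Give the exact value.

-8

M = (b−a)·f(1) = 2·(-4) = -8.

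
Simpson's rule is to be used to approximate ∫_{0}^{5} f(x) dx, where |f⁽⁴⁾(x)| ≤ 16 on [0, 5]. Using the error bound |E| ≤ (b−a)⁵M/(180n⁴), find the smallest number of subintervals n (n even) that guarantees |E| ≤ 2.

4

Need 50000/(180n⁴) ≤ 2.
n⁴ ≥ 50000/(180·2) = 138.889 ⇒ n ≥ 3.4329, so the smallest even n is 4. (n must be even for Simpson's rule.)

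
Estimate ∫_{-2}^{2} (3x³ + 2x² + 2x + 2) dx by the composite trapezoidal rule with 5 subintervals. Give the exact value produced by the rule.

h = (2 − (-2))/5 = 0.8.
Nodes x₀,…,x₅ = -2, -1.2, -0.4, 0.4, 1.2, 2.
f(x) = 3x³ + 2x² + 2x + 2: f₀=-18, f₁=-2.704, f₂=1.328, f₃=3.312, f₄=12.464, f₅=38.
(h/2)·[f₀ + 2f₁ + 2f₂ + 2f₃ + 2f₄ + f₅] = 0.4·(48.8) = 19.52.

19.52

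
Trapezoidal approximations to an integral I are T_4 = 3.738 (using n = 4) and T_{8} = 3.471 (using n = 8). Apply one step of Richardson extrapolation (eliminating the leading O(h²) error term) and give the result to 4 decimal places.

3.3820

R = (4·T_{8} − T_4) / 3 = (4·3.471 − 3.738)/3 = (10.146)/3 = 3.3820.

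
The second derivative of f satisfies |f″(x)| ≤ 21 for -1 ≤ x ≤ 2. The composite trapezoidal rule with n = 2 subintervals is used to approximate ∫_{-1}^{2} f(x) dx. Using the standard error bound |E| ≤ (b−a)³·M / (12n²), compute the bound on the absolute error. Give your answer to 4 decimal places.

11.8125

|E| ≤ (3)³·21 / (12·2²) = 567/48 = 11.8125.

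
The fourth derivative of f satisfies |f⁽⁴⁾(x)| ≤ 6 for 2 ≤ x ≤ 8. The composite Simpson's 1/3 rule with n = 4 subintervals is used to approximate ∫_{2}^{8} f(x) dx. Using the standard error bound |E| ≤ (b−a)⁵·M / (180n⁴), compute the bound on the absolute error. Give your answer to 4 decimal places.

|E| ≤ (6)⁵·6 / (180·4⁴) = 46656/46080 = 1.0125.

1.0125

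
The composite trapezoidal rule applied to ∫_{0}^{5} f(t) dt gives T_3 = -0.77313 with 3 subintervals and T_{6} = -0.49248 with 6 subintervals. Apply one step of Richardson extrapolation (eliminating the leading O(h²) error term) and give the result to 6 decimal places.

R = (4·T_{6} − T_3) / 3 = (4·(-0.49248) − (-0.77313))/3 = (-1.19679)/3 = -0.398930.

-0.398930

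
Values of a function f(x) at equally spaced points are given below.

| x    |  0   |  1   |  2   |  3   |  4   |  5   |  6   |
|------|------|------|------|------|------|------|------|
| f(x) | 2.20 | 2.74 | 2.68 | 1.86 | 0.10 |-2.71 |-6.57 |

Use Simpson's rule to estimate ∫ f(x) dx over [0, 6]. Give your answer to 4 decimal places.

h = 1, n = 6.
(h/3)·[y₀ + 4y₁ + 2y₂ + 4y₃ + 2y₄ + 4y₅ + y₆] = 0.333333·(8.75) = 2.9167.

2.9167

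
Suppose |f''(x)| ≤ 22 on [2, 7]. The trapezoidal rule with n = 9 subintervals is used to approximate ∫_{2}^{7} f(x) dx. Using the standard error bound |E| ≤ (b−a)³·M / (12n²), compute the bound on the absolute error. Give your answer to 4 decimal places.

2.8292

|E| ≤ (5)³·22 / (12·9²) = 2750/972 = 2.8292.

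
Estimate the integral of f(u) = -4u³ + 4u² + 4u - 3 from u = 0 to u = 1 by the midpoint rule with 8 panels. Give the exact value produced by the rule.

h = (1 − 0)/8 = 0.125.
Midpoints m₁,…,m₈ = 0.0625, 0.1875, 0.3125, 0.4375, 0.5625, 0.6875, 0.8125, 0.9375.
f(m₁)=-2.7353515625, f(m₂)=-2.1357421875, f(m₃)=-1.4814453125, f(m₄)=-0.8193359375, f(m₅)=-0.1962890625, f(m₆)=0.3408203125, f(m₇)=0.7451171875, f(m₈)=0.9697265625.
h·[f(m₁) + f(m₂) + f(m₃) + f(m₄) + f(m₅) + f(m₆) + f(m₇) + f(m₈)] = 0.125·(-5.3125) = -0.6640625.

-0.6640625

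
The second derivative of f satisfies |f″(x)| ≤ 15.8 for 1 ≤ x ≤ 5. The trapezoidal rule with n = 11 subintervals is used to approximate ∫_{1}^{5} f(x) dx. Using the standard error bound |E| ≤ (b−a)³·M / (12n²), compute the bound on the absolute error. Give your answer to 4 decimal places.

|E| ≤ (4)³·15.8 / (12·11²) = 1011.2/1452 = 0.6964.

0.6964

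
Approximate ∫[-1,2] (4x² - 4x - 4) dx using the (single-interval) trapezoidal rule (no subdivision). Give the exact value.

T = (b−a)/2 · [f(-1) + f(2)] = 1.5·[4 + 4] = 12.

12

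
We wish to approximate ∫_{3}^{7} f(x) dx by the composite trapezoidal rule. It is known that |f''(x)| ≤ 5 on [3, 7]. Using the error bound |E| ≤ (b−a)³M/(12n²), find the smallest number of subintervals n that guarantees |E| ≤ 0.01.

52

Need 320/(12n²) ≤ 0.01.
n² ≥ 320/(12·0.01) = 2666.67 ⇒ n ≥ 51.6398, so the smallest n is 52.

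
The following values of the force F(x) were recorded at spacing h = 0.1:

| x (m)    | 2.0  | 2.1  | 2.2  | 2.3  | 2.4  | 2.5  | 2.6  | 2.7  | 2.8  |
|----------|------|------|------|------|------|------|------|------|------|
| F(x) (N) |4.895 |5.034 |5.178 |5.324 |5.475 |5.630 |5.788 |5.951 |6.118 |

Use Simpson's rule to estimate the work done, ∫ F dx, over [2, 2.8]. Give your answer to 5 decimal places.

h = 0.1, n = 8.
(h/3)·[y₀ + 4y₁ + 2y₂ + 4y₃ + 2y₄ + 4y₅ + 2y₆ + 4y₇ + y₈] = 0.033333·(131.651) = 4.38837.

4.38837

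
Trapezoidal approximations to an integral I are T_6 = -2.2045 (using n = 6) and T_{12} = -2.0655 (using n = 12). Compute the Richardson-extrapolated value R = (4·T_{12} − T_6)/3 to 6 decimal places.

-2.019167

R = (4·T_{12} − T_6) / 3 = (4·(-2.0655) − (-2.2045))/3 = (-6.0575)/3 = -2.019167.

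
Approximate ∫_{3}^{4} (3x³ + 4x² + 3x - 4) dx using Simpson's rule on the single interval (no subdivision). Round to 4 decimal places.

S = (b−a)/6 · [f(3) + 4f(3.5) + f(4)] = 0.166667·[122 + 4·184.125 + 264] = 187.0833.

187.0833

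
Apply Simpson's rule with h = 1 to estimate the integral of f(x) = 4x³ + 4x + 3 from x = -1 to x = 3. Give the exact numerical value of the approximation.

h = (3 − (-1))/4 = 1.
Nodes x₀,…,x₄ = -1, 0, 1, 2, 3.
f(x) = 4x³ + 4x + 3: f₀=-5, f₁=3, f₂=11, f₃=43, f₄=123.
(h/3)·[f₀ + 4f₁ + 2f₂ + 4f₃ + f₄] = 0.333333·(324) = 108.

108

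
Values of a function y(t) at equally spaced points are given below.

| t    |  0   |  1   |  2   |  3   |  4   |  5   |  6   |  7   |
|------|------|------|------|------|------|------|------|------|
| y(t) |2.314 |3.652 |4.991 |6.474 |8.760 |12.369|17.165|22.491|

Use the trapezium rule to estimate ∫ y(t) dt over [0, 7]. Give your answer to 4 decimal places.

65.8135

h = 1, n = 7.
(h/2)·[y₀ + 2y₁ + 2y₂ + 2y₃ + 2y₄ + 2y₅ + 2y₆ + y₇] = 0.5·(131.627) = 65.8135.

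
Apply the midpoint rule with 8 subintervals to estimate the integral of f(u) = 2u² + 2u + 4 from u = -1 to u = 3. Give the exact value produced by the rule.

h = (3 − (-1))/8 = 0.5.
Midpoints m₁,…,m₈ = -0.75, -0.25, 0.25, 0.75, 1.25, 1.75, 2.25, 2.75.
f(m₁)=3.625, f(m₂)=3.625, f(m₃)=4.625, f(m₄)=6.625, f(m₅)=9.625, f(m₆)=13.625, f(m₇)=18.625, f(m₈)=24.625.
h·[f(m₁) + f(m₂) + f(m₃) + f(m₄) + f(m₅) + f(m₆) + f(m₇) + f(m₈)] = 0.5·(85) = 42.5.

42.5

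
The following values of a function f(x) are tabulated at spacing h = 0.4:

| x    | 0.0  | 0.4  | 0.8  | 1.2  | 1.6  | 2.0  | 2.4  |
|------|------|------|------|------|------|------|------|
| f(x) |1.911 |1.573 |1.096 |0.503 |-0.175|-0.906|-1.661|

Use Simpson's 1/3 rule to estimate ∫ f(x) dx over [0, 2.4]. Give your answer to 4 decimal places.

0.9029

h = 0.4, n = 6.
(h/3)·[y₀ + 4y₁ + 2y₂ + 4y₃ + 2y₄ + 4y₅ + y₆] = 0.133333·(6.772) = 0.9029.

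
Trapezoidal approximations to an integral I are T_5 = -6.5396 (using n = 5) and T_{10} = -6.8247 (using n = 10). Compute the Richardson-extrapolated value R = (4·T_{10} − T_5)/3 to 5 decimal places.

R = (4·T_{10} − T_5) / 3 = (4·(-6.8247) − (-6.5396))/3 = (-20.7592)/3 = -6.91973.

-6.91973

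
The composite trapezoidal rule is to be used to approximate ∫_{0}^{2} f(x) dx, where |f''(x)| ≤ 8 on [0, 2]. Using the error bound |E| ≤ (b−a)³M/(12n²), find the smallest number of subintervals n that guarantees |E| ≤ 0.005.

Need 64/(12n²) ≤ 0.005.
n² ≥ 64/(12·0.005) = 1066.67 ⇒ n ≥ 32.6599, so the smallest n is 33.

33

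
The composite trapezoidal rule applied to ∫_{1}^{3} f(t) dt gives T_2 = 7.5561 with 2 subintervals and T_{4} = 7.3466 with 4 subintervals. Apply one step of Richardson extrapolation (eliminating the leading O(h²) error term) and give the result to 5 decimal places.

R = (4·T_{4} − T_2) / 3 = (4·7.3466 − 7.5561)/3 = (21.8303)/3 = 7.27677.

7.27677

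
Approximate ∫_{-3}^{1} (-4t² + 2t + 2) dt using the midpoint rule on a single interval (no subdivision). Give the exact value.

-16

M = (b−a)·f(-1) = 4·(-4) = -16.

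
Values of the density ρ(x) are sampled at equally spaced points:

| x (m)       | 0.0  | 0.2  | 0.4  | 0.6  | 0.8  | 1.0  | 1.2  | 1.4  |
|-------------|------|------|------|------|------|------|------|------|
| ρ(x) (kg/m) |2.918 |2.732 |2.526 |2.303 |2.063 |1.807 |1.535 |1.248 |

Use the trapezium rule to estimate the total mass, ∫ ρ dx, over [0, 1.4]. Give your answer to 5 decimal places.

3.00980

h = 0.2, n = 7.
(h/2)·[y₀ + 2y₁ + 2y₂ + 2y₃ + 2y₄ + 2y₅ + 2y₆ + y₇] = 0.1·(30.098) = 3.00980.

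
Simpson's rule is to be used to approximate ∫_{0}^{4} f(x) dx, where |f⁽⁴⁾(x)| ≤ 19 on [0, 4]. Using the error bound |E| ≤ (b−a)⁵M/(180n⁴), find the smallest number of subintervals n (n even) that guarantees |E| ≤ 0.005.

Need 19456/(180n⁴) ≤ 0.005.
n⁴ ≥ 19456/(180·0.005) = 21617.8 ⇒ n ≥ 12.1256, so the smallest even n is 14. (n must be even for Simpson's rule.)

14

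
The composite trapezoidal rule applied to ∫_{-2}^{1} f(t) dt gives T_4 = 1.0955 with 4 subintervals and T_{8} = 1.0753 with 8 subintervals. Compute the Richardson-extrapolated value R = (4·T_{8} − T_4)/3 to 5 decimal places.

1.06857

R = (4·T_{8} − T_4) / 3 = (4·1.0753 − 1.0955)/3 = (3.2057)/3 = 1.06857.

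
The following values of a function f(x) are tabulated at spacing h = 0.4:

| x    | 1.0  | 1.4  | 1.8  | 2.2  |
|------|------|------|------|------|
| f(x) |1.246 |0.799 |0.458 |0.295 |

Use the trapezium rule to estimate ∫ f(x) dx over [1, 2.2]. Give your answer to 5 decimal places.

h = 0.4, n = 3.
(h/2)·[y₀ + 2y₁ + 2y₂ + y₃] = 0.2·(4.055) = 0.81100.

0.81100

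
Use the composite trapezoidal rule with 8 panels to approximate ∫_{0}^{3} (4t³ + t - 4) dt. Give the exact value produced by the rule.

h = (3 − 0)/8 = 0.375.
Nodes t₀,…,t₈ = 0, 0.375, 0.75, 1.125, 1.5, 1.875, 2.25, 2.625, 3.
f(t) = 4t³ + t - 4: f₀=-4, f₁=-3.4140625, f₂=-1.5625, f₃=2.8203125, f₄=11, f₅=24.2421875, f₆=43.8125, f₇=70.9765625, f₈=107.
(h/2)·[f₀ + 2f₁ + 2f₂ + 2f₃ + 2f₄ + 2f₅ + 2f₆ + 2f₇ + f₈] = 0.1875·(398.75) = 74.765625.

74.765625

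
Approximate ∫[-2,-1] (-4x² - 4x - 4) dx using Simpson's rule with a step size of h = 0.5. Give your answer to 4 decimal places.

-7.3333

h = (-1 − (-2))/2 = 0.5.
Nodes x₀,…,x₂ = -2, -1.5, -1.
f(x) = -4x² - 4x - 4: f₀=-12, f₁=-7, f₂=-4.
(h/3)·[f₀ + 4f₁ + f₂] = 0.166667·(-44) = -7.3333.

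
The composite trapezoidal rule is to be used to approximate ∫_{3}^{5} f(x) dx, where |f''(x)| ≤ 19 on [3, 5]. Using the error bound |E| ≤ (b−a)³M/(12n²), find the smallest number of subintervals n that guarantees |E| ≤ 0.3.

Need 152/(12n²) ≤ 0.3.
n² ≥ 152/(12·0.3) = 42.2222 ⇒ n ≥ 6.4979, so the smallest n is 7.

7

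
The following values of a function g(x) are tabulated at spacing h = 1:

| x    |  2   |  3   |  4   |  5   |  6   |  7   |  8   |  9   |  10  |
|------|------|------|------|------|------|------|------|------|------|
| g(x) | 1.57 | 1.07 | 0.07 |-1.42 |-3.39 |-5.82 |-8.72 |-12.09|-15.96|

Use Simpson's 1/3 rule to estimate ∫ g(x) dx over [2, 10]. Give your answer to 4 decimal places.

h = 1, n = 8.
(h/3)·[y₀ + 4y₁ + 2y₂ + 4y₃ + 2y₄ + 4y₅ + 2y₆ + 4y₇ + y₈] = 0.333333·(-111.51) = -37.1700.

-37.1700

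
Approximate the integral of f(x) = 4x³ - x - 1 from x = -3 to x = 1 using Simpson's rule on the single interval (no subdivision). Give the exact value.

-80

S = (b−a)/6 · [f(-3) + 4f(-1) + f(1)] = 0.666667·[(-106) + 4·(-4) + 2] = -80.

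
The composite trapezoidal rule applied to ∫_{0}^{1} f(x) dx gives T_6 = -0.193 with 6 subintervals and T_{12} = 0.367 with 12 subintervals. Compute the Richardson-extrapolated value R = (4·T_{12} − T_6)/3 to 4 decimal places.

0.5537

R = (4·T_{12} − T_6) / 3 = (4·0.367 − (-0.193))/3 = (1.661)/3 = 0.5537.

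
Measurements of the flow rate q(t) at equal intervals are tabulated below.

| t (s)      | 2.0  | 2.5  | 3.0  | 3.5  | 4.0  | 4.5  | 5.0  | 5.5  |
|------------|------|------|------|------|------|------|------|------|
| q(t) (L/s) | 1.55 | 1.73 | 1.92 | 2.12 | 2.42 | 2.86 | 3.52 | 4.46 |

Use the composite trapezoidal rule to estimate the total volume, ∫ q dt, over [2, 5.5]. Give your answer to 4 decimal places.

h = 0.5, n = 7.
(h/2)·[y₀ + 2y₁ + 2y₂ + 2y₃ + 2y₄ + 2y₅ + 2y₆ + y₇] = 0.25·(35.15) = 8.7875.

8.7875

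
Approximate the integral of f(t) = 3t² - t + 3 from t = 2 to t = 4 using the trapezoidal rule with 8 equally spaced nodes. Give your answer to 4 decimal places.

56.0816

h = (4 − 2)/7 = 0.285714.
Nodes t₀,…,t₇ = 2, 2.285714, 2.571429, 2.857143, 3.142857, 3.428571, 3.714286, 4.
f(t) = 3t² - t + 3: f₀=13, f₁=16.387755, f₂=20.265306, f₃=24.632653, f₄=29.489796, f₅=34.836735, f₆=40.673469, f₇=47.
(h/2)·[f₀ + 2f₁ + 2f₂ + 2f₃ + 2f₄ + 2f₅ + 2f₆ + f₇] = 0.142857·(392.571429) = 56.0816.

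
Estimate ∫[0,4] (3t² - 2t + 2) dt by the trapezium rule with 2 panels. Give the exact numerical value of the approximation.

64

h = (4 − 0)/2 = 2.
Nodes t₀,…,t₂ = 0, 2, 4.
f(t) = 3t² - 2t + 2: f₀=2, f₁=10, f₂=42.
(h/2)·[f₀ + 2f₁ + f₂] = 1·(64) = 64.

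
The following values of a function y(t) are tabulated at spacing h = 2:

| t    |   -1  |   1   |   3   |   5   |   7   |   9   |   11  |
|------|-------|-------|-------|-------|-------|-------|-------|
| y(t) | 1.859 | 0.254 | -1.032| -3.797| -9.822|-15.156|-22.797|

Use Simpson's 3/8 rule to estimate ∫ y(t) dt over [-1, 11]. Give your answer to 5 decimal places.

h = 2, n = 6.
(3h/8)·[y₀ + 3y₁ + 3y₂ + 2y₃ + 3y₄ + 3y₅ + y₆] = 0.75·(-105.800) = -79.35000.

-79.35000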